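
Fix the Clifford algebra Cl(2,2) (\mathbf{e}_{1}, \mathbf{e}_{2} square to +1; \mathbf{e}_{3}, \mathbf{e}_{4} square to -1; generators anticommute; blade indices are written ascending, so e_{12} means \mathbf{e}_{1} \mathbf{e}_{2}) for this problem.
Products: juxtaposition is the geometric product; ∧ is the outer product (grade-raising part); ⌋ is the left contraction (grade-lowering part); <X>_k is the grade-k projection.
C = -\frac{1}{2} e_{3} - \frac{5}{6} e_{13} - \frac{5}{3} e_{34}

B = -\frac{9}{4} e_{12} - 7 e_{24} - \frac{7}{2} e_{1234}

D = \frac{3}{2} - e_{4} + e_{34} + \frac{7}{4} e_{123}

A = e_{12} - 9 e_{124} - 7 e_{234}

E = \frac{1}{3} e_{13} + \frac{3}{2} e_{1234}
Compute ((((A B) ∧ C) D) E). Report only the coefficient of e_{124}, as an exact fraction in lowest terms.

step 1: \frac{9}{4} + \frac{175}{2} e_{1} - \frac{161}{2} e_{3} - \frac{81}{4} e_{4} - 7 e_{14} + \frac{7}{2} e_{34} - \frac{63}{4} e_{134}
step 2: -\frac{9}{8} e_{3} - \frac{365}{8} e_{13} - \frac{111}{8} e_{34} - \frac{3179}{24} e_{134}
step 3: \frac{111}{8} + \frac{3179}{24} e_{1} + \frac{2555}{32} e_{2} - \frac{249}{16} e_{3} + \frac{9}{8} e_{4} + \frac{63}{32} e_{12} - \frac{9643}{48} e_{13} + \frac{365}{8} e_{14} - \frac{22253}{96} e_{24} - \frac{315}{16} e_{34} - \frac{777}{32} e_{124} - \frac{2449}{16} e_{134}
step 4: -\frac{9643}{144} - \frac{83}{16} e_{1} + \frac{7347}{32} e_{2} + \frac{46411}{576} e_{3} - \frac{2449}{48} e_{4} + \frac{945}{32} e_{12} + \frac{22549}{64} e_{13} - \frac{105}{16} e_{14} + \frac{2169}{32} e_{23} + \frac{9643}{32} e_{24} + \frac{2353}{192} e_{34} - \frac{2393}{96} e_{123} + \frac{747}{32} e_{124} - \frac{7641}{64} e_{134} + \frac{6617}{32} e_{234} + \frac{28247}{288} e_{1234}
Answer: \frac{747}{32}


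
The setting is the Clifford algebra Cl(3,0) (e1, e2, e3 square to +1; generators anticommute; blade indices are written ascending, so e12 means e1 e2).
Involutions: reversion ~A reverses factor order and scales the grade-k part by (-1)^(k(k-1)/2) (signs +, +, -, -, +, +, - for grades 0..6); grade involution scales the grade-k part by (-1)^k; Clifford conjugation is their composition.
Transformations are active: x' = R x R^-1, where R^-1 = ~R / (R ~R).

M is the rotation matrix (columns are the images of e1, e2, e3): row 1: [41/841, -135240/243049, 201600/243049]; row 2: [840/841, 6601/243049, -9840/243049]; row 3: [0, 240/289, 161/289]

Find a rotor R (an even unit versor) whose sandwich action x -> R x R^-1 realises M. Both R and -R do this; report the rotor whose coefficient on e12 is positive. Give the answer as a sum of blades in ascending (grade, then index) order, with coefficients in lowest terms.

Method: write R = a + b12*e12 + b13*e13 + b23*e23 with a^2 + b12^2 + b13^2 + b23^2 = 1 (so R^-1 = ~R). Expanding the columns R e_j ~R gives tr M = 4a^2 - 1 and, from the antisymmetric part, M21 - M12 = -4a*b12, M13 - M31 = 4a*b13, M32 - M23 = -4a*b23.
Here tr M = 153851/243049, so a^2 = (1 + tr M)/4 = 99225/243049 and a = ±315/493. Taking a = 315/493: M21 - M12 = 378000/243049, M13 - M31 = 201600/243049, M32 - M23 = 211680/243049, giving b12 = -300/493, b13 = 160/493, b23 = -168/493, i.e. R = 315/493 - 300/493*e12 + 160/493*e13 - 168/493*e23.
Its e12 coefficient is negative, so report the other preimage -R.
Answer: -315/493 + 300/493*e12 - 160/493*e13 + 168/493*e23. Uniqueness: Spin(3) -> SO(3) maps R and -R to the same rotation of trace 153851/243049; fixing the sign of the e12 coefficient removes the ambiguity.


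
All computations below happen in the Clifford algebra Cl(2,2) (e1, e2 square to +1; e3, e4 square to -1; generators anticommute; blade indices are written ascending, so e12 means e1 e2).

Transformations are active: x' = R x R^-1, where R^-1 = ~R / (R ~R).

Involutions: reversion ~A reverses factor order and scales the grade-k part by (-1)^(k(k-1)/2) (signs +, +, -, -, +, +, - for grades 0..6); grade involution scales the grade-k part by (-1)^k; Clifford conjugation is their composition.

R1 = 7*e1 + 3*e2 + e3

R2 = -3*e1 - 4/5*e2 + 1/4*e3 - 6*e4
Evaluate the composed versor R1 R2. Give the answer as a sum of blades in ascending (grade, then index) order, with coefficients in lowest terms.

Distribute over the terms of R1 (each basis-blade product reordered to ascending indices, repeated generators contracted through their squares):
(7*e1) R2 = -21 - 28/5*e12 + 7/4*e13 - 42*e14
(3*e2) R2 = -12/5 + 9*e12 + 3/4*e23 - 18*e24
(e3) R2 = -1/4 + 3*e13 + 4/5*e23 - 6*e34
Summing the partial products and collecting blades:
Answer: -473/20 + 17/5*e12 + 19/4*e13 - 42*e14 + 31/20*e23 - 18*e24 - 6*e34


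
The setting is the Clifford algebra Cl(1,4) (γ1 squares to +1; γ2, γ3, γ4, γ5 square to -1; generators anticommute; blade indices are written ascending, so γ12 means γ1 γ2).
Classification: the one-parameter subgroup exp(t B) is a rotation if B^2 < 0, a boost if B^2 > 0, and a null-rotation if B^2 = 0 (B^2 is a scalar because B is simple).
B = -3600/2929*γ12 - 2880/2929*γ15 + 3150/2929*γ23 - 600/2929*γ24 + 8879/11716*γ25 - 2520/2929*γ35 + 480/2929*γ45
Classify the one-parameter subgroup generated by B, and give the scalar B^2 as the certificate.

B^2 term by term: the squares give (-3600/2929)^2*(γ12)^2 + (-2880/2929)^2*(γ15)^2 + (3150/2929)^2*(γ23)^2 + (-600/2929)^2*(γ24)^2 + (8879/11716)^2*(γ25)^2 + (-2520/2929)^2*(γ35)^2 + (480/2929)^2*(γ45)^2 = 12960000/8579041*(+1) + 8294400/8579041*(+1) + 9922500/8579041*(-1) + 360000/8579041*(-1) + 78836641/137264656*(-1) + 6350400/8579041*(-1) + 230400/8579041*(-1) = -1/16 (each basis 2-blade squares to minus the product of its generators' squares); cross terms between blades sharing an index anticommute and cancel; the commuting (index-disjoint) pairs give grade-4 terms 2*c*c'*(blade product), which cancel blade by blade — γ1235: 18144000/8579041 - 18144000/8579041 = 0; γ1245: -3456000/8579041 + 3456000/8579041 = 0; γ2345: 3024000/8579041 - 3024000/8579041 = 0 — confirming B is simple. So B^2 = -1/16.
Answer: rotation, certificate B^2 = -1/16. One invariant decides it: the square -1/16 survives every conjugation, and its sign is exactly the classification.


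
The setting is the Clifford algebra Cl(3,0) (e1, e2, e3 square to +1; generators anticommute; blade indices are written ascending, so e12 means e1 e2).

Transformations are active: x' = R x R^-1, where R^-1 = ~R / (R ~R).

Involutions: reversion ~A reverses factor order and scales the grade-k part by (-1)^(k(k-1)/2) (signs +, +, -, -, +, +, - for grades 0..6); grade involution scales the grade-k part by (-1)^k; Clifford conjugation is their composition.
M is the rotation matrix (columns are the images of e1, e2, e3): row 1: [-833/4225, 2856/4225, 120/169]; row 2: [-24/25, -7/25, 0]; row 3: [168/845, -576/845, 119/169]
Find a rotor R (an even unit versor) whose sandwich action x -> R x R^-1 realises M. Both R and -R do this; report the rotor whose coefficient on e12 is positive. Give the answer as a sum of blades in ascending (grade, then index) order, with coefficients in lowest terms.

Method: write R = a + b12*e12 + b13*e13 + b23*e23 with a^2 + b12^2 + b13^2 + b23^2 = 1 (so R^-1 = ~R). Expanding the columns R e_j ~R gives tr M = 4a^2 - 1 and, from the antisymmetric part, M21 - M12 = -4a*b12, M13 - M31 = 4a*b13, M32 - M23 = -4a*b23.
Here tr M = 959/4225, so a^2 = (1 + tr M)/4 = 1296/4225 and a = ±36/65. Taking a = 36/65: M21 - M12 = -6912/4225, M13 - M31 = 432/845, M32 - M23 = -576/845, giving b12 = 48/65, b13 = 3/13, b23 = 4/13, i.e. R = 36/65 + 48/65*e12 + 3/13*e13 + 4/13*e23.
Its e12 coefficient is already positive.
Answer: 36/65 + 48/65*e12 + 3/13*e13 + 4/13*e23. Key observation: the double cover Spin(3) -> SO(3) sends R and -R to the same matrix (trace 959/4225 here), so the stated sign of the e12 coefficient is what selects one sheet.


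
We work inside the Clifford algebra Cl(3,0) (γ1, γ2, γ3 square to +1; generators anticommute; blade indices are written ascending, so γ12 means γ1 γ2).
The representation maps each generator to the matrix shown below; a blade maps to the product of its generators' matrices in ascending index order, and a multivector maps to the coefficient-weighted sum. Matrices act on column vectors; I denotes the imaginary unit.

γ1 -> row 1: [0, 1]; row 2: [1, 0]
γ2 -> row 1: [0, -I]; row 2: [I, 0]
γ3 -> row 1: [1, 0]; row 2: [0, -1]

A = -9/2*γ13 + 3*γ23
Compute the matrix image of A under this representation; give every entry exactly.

Bivector images (products of the table entries): rho(γ13) = rho(γ1)rho(γ3) = row 1: [0, -1]; row 2: [1, 0]; rho(γ23) = rho(γ2)rho(γ3) = row 1: [0, I]; row 2: [I, 0].
M = (-9/2)*rho(γ13) + (3)*rho(γ23), summed entrywise:
Answer: row 1: [0, 9/2 + 3*I]; row 2: [-9/2 + 3*I, 0]


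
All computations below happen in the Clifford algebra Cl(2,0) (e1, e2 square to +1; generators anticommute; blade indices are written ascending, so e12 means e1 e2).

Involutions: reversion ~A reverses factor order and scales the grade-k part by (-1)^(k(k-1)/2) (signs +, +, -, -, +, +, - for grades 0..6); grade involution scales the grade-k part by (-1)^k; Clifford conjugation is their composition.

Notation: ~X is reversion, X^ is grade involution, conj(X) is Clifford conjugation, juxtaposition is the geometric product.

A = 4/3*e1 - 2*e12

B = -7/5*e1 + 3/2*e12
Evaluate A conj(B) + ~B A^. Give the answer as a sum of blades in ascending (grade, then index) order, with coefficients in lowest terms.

first term: -17/15 + 4/5*e2
second term: -17/15 + 4/5*e2
Answer: -34/15 + 8/5*e2


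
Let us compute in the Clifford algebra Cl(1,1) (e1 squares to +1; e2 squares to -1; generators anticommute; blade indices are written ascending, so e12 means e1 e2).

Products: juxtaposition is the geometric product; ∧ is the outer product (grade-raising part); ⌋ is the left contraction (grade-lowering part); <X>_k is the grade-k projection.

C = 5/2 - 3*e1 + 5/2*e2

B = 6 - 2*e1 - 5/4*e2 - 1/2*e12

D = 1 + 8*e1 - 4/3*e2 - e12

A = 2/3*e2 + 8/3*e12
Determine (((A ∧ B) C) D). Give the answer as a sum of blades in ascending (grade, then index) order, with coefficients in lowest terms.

step 1: 4*e2 + 52/3*e12
step 2: -10 - 130/3*e1 + 62*e2 + 166/3*e12
step 3: -988/3 - 1004/9*e1 - 324*e2 - 3356/9*e12
Answer: -988/3 - 1004/9*e1 - 324*e2 - 3356/9*e12


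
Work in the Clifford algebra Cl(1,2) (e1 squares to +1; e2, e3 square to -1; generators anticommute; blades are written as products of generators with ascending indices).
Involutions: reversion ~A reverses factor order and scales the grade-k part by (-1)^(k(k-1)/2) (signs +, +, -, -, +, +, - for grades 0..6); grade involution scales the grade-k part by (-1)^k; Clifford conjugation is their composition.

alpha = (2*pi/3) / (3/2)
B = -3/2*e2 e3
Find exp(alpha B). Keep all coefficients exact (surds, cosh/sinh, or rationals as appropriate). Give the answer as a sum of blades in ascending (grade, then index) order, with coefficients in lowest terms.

B^2 = (-3/2)^2*(e2 e3)^2 = 9/4*(-1) = -9/4 (a basis 2-blade squares to minus the product of its generators' squares).
B^2 = -9/4 — the negative square puts this in the circular regime; l = 3/2, alpha*l = 2*pi/3, so exp(alpha B) = cos(2*pi/3) + (sin(2*pi/3)/(3/2))*B = -1/2 + (sqrt(3)/3)*B.
Answer: -1/2 - sqrt(3)/2*e2 e3


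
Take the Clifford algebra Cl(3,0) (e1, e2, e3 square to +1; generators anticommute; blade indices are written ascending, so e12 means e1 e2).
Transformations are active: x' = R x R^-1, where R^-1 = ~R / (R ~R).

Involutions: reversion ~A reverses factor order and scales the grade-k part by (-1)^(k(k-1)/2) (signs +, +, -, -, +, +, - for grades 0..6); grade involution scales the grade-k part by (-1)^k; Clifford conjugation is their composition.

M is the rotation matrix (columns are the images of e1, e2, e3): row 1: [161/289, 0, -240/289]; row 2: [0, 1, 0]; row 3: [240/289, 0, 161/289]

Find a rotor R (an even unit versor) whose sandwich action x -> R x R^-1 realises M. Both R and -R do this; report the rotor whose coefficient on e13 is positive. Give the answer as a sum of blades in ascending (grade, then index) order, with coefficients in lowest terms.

Method: write R = a + b12*e12 + b13*e13 + b23*e23 with a^2 + b12^2 + b13^2 + b23^2 = 1 (so R^-1 = ~R). Expanding the columns R e_j ~R gives tr M = 4a^2 - 1 and, from the antisymmetric part, M21 - M12 = -4a*b12, M13 - M31 = 4a*b13, M32 - M23 = -4a*b23.
Here tr M = 611/289, so a^2 = (1 + tr M)/4 = 225/289 and a = ±15/17. Taking a = 15/17: M21 - M12 = 0, M13 - M31 = -480/289, M32 - M23 = 0, giving b12 = 0, b13 = -8/17, b23 = 0, i.e. R = 15/17 - 8/17*e13.
Its e13 coefficient is negative, so report the other preimage -R.
Answer: -15/17 + 8/17*e13. Sheet selection: the two-to-one cover makes ±R indistinguishable at the matrix level (trace 611/289), so uniqueness comes from the required sign on e13.


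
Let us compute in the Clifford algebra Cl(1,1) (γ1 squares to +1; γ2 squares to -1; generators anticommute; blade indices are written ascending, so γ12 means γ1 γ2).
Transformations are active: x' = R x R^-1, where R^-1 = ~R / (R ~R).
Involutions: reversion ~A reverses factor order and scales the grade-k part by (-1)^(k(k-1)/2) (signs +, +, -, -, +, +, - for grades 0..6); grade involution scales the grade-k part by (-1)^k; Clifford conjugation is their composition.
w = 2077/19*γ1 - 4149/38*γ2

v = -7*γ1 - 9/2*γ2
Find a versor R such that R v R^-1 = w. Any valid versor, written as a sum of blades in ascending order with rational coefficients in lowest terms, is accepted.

Since q(v) = q(w) = 115/4, the sum R = v + w = 1944/19*γ1 - 2160/19*γ2 does the job whenever invertible.
Answer: 1944/19*γ1 - 2160/19*γ2


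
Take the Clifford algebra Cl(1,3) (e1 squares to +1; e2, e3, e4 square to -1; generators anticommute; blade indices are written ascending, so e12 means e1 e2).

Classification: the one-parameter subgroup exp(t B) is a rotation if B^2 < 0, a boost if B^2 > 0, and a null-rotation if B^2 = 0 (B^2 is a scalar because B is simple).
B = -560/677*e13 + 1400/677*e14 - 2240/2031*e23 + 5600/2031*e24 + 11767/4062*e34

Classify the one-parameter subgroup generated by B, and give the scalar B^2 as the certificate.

B^2 term by term: the squares give (-560/677)^2*(e13)^2 + (1400/677)^2*(e14)^2 + (-2240/2031)^2*(e23)^2 + (5600/2031)^2*(e24)^2 + (11767/4062)^2*(e34)^2 = 313600/458329*(+1) + 1960000/458329*(+1) + 5017600/4124961*(-1) + 31360000/4124961*(-1) + 138462289/16499844*(-1) = -49/4 (each basis 2-blade squares to minus the product of its generators' squares); cross terms between blades sharing an index anticommute and cancel; the commuting (index-disjoint) pairs give grade-4 terms 2*c*c'*(blade product), which cancel blade by blade — e1234: 6272000/1374987 - 6272000/1374987 = 0 — confirming B is simple. So B^2 = -49/4.
Answer: rotation, certificate B^2 = -49/4. The scalar -49/4 is the complete invariant here: its sign names the subgroup type.


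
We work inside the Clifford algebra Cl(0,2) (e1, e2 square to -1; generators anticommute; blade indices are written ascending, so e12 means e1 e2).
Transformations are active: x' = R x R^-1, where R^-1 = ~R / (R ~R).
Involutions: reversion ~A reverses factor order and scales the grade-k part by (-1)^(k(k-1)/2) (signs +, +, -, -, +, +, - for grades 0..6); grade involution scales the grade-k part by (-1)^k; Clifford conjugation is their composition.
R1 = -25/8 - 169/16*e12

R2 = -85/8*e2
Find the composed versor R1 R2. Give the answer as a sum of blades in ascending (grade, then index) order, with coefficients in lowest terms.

Distribute over the terms of R2 (each basis-blade product reordered to ascending indices, repeated generators contracted through their squares):
R1 (-85/8*e2) = -14365/128*e1 + 2125/64*e2
Answer: -14365/128*e1 + 2125/64*e2


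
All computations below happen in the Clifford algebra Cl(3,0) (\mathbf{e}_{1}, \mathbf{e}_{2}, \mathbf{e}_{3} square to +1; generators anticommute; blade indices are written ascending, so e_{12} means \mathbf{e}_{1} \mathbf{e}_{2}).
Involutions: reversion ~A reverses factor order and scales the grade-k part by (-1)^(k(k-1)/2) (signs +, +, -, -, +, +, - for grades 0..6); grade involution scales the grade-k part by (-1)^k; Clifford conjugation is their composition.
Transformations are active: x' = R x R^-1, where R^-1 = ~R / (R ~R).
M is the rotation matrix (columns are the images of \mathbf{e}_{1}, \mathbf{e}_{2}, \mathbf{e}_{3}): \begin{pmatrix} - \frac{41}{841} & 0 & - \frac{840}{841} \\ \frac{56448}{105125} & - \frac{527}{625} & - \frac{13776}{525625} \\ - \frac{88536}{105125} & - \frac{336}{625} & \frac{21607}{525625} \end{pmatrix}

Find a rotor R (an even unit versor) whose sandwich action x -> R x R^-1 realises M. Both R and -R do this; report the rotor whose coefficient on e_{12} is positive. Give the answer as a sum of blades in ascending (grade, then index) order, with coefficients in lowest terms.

Method: write R = a + b12*e_{12} + b13*e_{13} + b23*e_{23} with a^2 + b12^2 + b13^2 + b23^2 = 1 (so R^-1 = ~R). Expanding the columns R e_j ~R gives tr M = 4a^2 - 1 and, from the antisymmetric part, M21 - M12 = -4a*b12, M13 - M31 = 4a*b13, M32 - M23 = -4a*b23.
Here tr M = -\frac{17889}{21025}, so a^2 = (1 + tr M)/4 = \frac{784}{21025} and a = ±\frac{28}{145}. Taking a = \frac{28}{145}: M21 - M12 = \frac{56448}{105125}, M13 - M31 = -\frac{16464}{105125}, M32 - M23 = -\frac{10752}{21025}, giving b12 = -\frac{504}{725}, b13 = -\frac{147}{725}, b23 = \frac{96}{145}, i.e. R = \frac{28}{145} - \frac{504}{725} e_{12} - \frac{147}{725} e_{13} + \frac{96}{145} e_{23}.
Its e_{12} coefficient is negative, so report the other preimage -R.
Answer: -\frac{28}{145} + \frac{504}{725} e_{12} + \frac{147}{725} e_{13} - \frac{96}{145} e_{23}. Recall the cover is two-to-one: with M of trace -\frac{17889}{21025}, both preimages act alike, and the stated e_{12} sign chooses the sheet.


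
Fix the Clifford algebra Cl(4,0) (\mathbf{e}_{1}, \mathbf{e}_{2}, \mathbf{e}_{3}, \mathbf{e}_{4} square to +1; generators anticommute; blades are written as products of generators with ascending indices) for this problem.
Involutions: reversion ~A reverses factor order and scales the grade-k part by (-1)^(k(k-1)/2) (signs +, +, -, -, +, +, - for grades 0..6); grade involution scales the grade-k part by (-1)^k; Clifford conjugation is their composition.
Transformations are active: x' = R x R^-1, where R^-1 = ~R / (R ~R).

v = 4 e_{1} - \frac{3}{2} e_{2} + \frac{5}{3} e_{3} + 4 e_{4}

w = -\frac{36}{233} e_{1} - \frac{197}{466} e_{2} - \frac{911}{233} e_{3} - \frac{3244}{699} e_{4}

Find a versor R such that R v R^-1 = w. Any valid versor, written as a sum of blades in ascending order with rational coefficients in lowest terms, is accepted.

Take R = v + w = \frac{896}{233} e_{1} - \frac{448}{233} e_{2} - \frac{1568}{699} e_{3} - \frac{448}{699} e_{4}. Because q(v) = q(w) = \frac{1333}{36}, conjugation by R sends v exactly to w.
Answer: \frac{896}{233} e_{1} - \frac{448}{233} e_{2} - \frac{1568}{699} e_{3} - \frac{448}{699} e_{4}


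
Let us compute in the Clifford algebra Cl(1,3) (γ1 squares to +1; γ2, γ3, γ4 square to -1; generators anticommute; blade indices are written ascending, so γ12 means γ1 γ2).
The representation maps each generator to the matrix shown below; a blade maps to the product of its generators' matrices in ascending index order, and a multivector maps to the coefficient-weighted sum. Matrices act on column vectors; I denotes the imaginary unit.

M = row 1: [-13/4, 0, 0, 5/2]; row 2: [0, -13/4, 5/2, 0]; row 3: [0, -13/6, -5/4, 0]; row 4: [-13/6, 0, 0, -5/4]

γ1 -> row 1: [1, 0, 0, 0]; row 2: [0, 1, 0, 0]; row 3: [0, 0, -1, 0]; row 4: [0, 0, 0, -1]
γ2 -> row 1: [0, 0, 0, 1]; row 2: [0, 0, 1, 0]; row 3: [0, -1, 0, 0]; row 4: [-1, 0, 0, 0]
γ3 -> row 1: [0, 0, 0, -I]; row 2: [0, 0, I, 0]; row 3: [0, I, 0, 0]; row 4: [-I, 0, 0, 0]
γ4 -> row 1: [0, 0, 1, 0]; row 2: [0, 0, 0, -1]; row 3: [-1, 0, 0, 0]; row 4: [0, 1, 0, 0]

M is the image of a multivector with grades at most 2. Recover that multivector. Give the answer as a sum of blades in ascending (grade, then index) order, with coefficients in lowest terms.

Method: the blade images are trace-orthogonal — tr(rho(e_A) rho(e_B)^-1) = 4 if A = B and 0 otherwise — and rho(e_A)^-1 = (e_A)^2 * rho(e_A) with (e_A)^2 = +1 or -1, so the coefficient of e_A in the preimage is (e_A)^2 * tr(M rho(e_A))/4.
Nonzero projections over blades of grade <= 2: 1: (1)^2 = +1, tr(M 1) = -9, coefficient -9/4; γ1: (γ1)^2 = +1, tr(M rho(γ1)) = -4, coefficient -1; γ2: (γ2)^2 = -1, tr(M rho(γ2)) = -28/3, coefficient 7/3; γ12: (γ12)^2 = +1, tr(M rho(γ12)) = 2/3, coefficient 1/6. Every other blade of grade <= 2 projects to 0.
Answer: -9/4 - γ1 + 7/3*γ2 + 1/6*γ12


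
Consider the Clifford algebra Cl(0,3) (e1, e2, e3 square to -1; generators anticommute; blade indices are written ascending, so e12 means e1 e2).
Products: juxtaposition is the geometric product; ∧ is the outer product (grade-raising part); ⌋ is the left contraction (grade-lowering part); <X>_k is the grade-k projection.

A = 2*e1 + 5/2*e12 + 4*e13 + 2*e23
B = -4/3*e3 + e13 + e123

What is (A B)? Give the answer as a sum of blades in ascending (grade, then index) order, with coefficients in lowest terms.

step 1: -4 + 10/3*e1 + 20/3*e2 - 9/2*e3 - 2*e12 - 8/3*e13 + 1/2*e23 - 10/3*e123
Answer: -4 + 10/3*e1 + 20/3*e2 - 9/2*e3 - 2*e12 - 8/3*e13 + 1/2*e23 - 10/3*e123


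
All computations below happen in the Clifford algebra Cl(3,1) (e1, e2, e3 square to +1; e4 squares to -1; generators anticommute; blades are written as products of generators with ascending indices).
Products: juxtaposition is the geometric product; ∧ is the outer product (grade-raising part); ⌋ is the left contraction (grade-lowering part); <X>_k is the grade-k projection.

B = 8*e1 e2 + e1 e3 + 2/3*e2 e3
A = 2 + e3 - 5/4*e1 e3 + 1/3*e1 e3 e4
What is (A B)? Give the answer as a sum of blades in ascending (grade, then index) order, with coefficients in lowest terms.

step 1: 5/4 - e1 - 2/3*e2 - 1/3*e4 + 101/6*e1 e2 + 2*e1 e3 - 26/3*e2 e3 + 8*e1 e2 e3 - 2/9*e1 e2 e4 + 8/3*e2 e3 e4
Answer: 5/4 - e1 - 2/3*e2 - 1/3*e4 + 101/6*e1 e2 + 2*e1 e3 - 26/3*e2 e3 + 8*e1 e2 e3 - 2/9*e1 e2 e4 + 8/3*e2 e3 e4


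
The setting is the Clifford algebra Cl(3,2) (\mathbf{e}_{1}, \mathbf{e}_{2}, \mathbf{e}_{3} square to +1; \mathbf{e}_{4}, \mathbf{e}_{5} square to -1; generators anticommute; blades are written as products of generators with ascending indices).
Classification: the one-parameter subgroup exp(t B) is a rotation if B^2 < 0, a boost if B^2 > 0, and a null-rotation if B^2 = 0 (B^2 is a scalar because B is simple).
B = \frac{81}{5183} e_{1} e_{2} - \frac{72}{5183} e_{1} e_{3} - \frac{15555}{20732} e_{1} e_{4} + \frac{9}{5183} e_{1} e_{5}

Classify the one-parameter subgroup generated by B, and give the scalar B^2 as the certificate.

B^2 term by term: the squares give (\frac{81}{5183})^2*(e_{1} e_{2})^2 + (-\frac{72}{5183})^2*(e_{1} e_{3})^2 + (-\frac{15555}{20732})^2*(e_{1} e_{4})^2 + (\frac{9}{5183})^2*(e_{1} e_{5})^2 = \frac{6561}{26863489}*(-1) + \frac{5184}{26863489}*(-1) + \frac{241958025}{429815824}*(+1) + \frac{81}{26863489}*(+1) = \frac{9}{16} (each basis 2-blade squares to minus the product of its generators' squares); cross terms between blades sharing an index anticommute and cancel. So B^2 = \frac{9}{16}.
Answer: boost, certificate B^2 = \frac{9}{16}. One invariant decides it: the square \frac{9}{16} survives every conjugation, and its sign is exactly the classification.


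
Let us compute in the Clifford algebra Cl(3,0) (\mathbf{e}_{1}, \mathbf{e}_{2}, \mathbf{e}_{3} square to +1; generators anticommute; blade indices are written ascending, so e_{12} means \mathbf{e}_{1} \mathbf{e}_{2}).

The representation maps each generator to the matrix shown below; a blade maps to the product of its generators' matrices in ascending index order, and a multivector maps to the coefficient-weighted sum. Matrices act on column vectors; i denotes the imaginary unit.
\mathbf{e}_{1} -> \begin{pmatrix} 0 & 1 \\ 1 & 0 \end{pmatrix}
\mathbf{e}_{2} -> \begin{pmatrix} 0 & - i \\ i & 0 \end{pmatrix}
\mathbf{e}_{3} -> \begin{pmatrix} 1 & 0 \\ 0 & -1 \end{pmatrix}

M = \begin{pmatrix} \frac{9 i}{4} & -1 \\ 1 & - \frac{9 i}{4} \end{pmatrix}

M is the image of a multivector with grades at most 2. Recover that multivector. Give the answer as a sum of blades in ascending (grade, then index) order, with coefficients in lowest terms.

Method: 1, rho(e_{1}), rho(e_{2}), rho(e_{3}) form a trace-orthogonal basis of the 2x2 complex matrices (tr(X Y) = 2 if X = Y, else 0), so M = m0*1 + m1*rho(e_{1}) + m2*rho(e_{2}) + m3*rho(e_{3}) with m0 = tr(M)/2 = 0, m1 = tr(M rho(e_{1}))/2 = 0, m2 = tr(M rho(e_{2}))/2 = - i, m3 = tr(M rho(e_{3}))/2 = \frac{9 i}{4}.
Multiplying table entries, the bivector images are rho(e_{12}) = i*rho(e_{3}), rho(e_{13}) = -i*rho(e_{2}), rho(e_{23}) = i*rho(e_{1}); with real blade coefficients the real parts of m0..m3 are the coefficients of 1, e_{1}, e_{2}, e_{3} and the imaginary parts give the bivectors (e_{23}: Im m1, e_{13}: -Im m2, e_{12}: Im m3).
Answer: \frac{9}{4} e_{12} + e_{13}


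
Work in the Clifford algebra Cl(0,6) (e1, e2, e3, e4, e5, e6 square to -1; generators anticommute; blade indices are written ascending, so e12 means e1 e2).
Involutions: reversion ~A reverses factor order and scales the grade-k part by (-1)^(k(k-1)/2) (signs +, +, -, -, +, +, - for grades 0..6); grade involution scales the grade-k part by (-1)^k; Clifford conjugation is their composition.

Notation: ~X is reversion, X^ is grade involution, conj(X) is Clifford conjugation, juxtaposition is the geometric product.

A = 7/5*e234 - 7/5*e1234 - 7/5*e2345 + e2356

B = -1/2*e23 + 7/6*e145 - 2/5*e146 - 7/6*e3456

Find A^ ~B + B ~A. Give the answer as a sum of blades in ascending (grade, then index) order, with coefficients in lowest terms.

first term: 7/10*e4 + 7/10*e14 - 7/6*e24 + 49/30*e26 + 7/10*e45 - 1/2*e56 - 49/30*e123 - 49/30*e235 + 14/25*e236 - 49/30*e256 + 49/30*e1235 - 14/25*e1236 - 49/30*e1256 - 2/5*e12345 - 7/6*e12346 - 14/25*e12356
second term: -7/10*e4 - 7/10*e14 + 7/6*e24 - 49/30*e26 - 7/10*e45 + 1/2*e56 + 49/30*e123 + 49/30*e235 - 14/25*e236 - 49/30*e256 - 49/30*e1235 + 14/25*e1236 - 49/30*e1256 - 2/5*e12345 - 7/6*e12346 - 14/25*e12356
Answer: -49/15*e256 - 49/15*e1256 - 4/5*e12345 - 7/3*e12346 - 28/25*e12356


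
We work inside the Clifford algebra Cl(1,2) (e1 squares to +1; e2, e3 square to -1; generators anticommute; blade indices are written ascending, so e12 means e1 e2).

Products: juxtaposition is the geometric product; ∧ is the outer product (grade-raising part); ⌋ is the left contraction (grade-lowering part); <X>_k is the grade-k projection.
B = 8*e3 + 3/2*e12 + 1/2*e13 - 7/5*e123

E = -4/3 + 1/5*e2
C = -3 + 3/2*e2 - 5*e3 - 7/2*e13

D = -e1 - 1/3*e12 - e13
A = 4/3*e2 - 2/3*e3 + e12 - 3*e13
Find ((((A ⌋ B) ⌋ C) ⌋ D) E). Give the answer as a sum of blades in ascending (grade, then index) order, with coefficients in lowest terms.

step 1: 16/3 + 5/3*e1 - 21/5*e2 - 7/5*e3 - 14/15*e12 - 28/15*e13
step 2: -61/6 + 49/10*e1 + 8*e2 - 65/2*e3 - 56/3*e13
step 3: 413/30 + 40*e1 - 49/30*e2 - 49/10*e3 + 61/18*e12 + 61/6*e13
step 4: -8113/450 - 4861/90*e1 + 2219/450*e2 + 98/15*e3 + 94/27*e12 - 122/9*e13 + 49/50*e23 - 61/30*e123
Answer: -8113/450 - 4861/90*e1 + 2219/450*e2 + 98/15*e3 + 94/27*e12 - 122/9*e13 + 49/50*e23 - 61/30*e123


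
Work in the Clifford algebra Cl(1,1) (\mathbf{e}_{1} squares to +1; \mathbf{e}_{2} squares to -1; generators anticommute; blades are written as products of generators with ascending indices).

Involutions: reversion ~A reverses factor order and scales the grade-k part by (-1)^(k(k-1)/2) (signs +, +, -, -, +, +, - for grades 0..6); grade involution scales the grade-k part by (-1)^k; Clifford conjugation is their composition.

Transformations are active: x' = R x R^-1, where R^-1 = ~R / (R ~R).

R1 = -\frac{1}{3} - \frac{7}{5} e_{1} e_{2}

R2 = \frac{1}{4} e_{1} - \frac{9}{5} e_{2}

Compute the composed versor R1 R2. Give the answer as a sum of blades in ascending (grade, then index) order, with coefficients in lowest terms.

Distribute over the terms of R1 (each basis-blade product reordered to ascending indices, repeated generators contracted through their squares):
(-\frac{1}{3}) R2 = -\frac{1}{12} e_{1} + \frac{3}{5} e_{2}
(-\frac{7}{5} e_{1} e_{2}) R2 = -\frac{63}{25} e_{1} + \frac{7}{20} e_{2}
Summing the partial products and collecting blades:
Answer: -\frac{781}{300} e_{1} + \frac{19}{20} e_{2}


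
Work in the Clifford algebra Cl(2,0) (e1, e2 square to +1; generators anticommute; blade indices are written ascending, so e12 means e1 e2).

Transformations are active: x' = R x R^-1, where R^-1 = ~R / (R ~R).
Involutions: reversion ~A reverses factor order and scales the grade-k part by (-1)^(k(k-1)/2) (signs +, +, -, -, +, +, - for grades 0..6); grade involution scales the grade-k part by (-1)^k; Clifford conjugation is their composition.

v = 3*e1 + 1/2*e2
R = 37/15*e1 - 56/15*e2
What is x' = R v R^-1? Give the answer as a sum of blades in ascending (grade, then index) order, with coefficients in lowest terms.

~R = 37/15*e1 - 56/15*e2, and R ~R = 901/45, so R^-1 = ~R / (901/45).
R v = 83/15 + 373/30*e12
Answer: -7373/4505*e1 - 23097/9010*e2


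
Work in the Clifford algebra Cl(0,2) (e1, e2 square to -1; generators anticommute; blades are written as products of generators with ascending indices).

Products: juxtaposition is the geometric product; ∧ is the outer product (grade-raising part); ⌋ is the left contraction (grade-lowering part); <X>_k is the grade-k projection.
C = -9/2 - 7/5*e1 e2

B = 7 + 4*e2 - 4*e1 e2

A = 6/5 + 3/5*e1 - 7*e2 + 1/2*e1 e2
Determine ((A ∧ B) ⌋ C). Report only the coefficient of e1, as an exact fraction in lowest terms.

step 1: 42/5 + 21/5*e1 - 221/5*e2 + 11/10*e1 e2
step 2: -1813/50 + 1547/25*e1 + 147/25*e2 - 294/25*e1 e2
Answer: 1547/25


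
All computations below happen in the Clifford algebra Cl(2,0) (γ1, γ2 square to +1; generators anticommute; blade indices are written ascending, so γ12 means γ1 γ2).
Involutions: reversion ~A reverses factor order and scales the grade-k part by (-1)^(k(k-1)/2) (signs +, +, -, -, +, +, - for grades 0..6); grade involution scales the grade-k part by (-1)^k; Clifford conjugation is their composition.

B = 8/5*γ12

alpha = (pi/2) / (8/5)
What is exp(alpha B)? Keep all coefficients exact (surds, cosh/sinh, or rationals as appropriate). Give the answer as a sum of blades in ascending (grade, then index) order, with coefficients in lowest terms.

B^2 = (8/5)^2*(γ12)^2 = 64/25*(-1) = -64/25 (a basis 2-blade squares to minus the product of its generators' squares).
B^2 = -64/25 — since the square is negative, the closed form is circular: l = 8/5, alpha*l = pi/2, so exp(alpha B) = cos(pi/2) + (sin(pi/2)/(8/5))*B = 0 + (5/8)*B.
Answer: γ12


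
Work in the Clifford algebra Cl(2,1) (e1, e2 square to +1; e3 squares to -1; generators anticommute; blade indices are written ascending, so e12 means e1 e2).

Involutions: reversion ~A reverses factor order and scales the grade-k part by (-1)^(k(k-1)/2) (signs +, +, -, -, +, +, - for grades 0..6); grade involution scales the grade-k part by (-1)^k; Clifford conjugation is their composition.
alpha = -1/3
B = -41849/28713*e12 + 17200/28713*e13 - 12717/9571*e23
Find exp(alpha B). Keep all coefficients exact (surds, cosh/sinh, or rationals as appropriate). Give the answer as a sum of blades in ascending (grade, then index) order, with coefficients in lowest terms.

B^2 term by term: the squares give (-41849/28713)^2*(e12)^2 + (17200/28713)^2*(e13)^2 + (-12717/9571)^2*(e23)^2 = 1751338801/824436369*(-1) + 295840000/824436369*(+1) + 161722089/91604041*(+1) = 0 (each basis 2-blade squares to minus the product of its generators' squares); cross terms between blades sharing an index anticommute and cancel. So B^2 = 0.
B^2 = 0, so the series closes: exp(alpha B) = 1 + alpha B (parabolic case).
Answer: 1 + 41849/86139*e12 - 17200/86139*e13 + 4239/9571*e23


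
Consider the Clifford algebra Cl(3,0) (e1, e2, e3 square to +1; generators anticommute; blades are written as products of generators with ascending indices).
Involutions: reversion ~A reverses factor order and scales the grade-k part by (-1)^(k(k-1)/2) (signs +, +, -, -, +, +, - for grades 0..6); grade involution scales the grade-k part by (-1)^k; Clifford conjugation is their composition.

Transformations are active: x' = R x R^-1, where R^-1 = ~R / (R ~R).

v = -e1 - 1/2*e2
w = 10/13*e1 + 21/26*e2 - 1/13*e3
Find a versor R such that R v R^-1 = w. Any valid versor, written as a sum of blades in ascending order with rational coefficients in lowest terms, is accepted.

A norm check does it: q(v) = q(w) = 5/4, hence R = v + w = -3/13*e1 + 4/13*e2 - 1/13*e3 realises the map — parallel part kept, (v - w)/2 negated, v carried to w.
Answer: -3/13*e1 + 4/13*e2 - 1/13*e3


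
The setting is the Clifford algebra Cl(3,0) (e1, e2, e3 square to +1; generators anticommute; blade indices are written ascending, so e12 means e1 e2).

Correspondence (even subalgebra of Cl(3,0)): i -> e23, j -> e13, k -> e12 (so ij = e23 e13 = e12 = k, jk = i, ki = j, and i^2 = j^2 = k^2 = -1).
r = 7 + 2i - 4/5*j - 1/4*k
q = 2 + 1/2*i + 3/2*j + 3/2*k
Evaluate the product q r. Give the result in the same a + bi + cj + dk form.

In blades: q = 2 + 3/2*e12 + 3/2*e13 + 1/2*e23, r = 7 - 1/4*e12 - 4/5*e13 + 2*e23.
Distribute q over r term by term (generator squares from the signature, products reordered to ascending indices): (2)*r = 14 - 1/2*e12 - 8/5*e13 + 4*e23; (3/2*e12)*r = 3/8 + 21/2*e12 + 3*e13 + 6/5*e23; (3/2*e13)*r = 6/5 - 3*e12 + 21/2*e13 - 3/8*e23; (1/2*e23)*r = -1 - 2/5*e12 + 1/8*e13 + 7/2*e23.
Sum: 583/40 + 33/5*e12 + 481/40*e13 + 333/40*e23; translating back through the correspondence:
Answer: 583/40 + 333/40*i + 481/40*j + 33/5*k


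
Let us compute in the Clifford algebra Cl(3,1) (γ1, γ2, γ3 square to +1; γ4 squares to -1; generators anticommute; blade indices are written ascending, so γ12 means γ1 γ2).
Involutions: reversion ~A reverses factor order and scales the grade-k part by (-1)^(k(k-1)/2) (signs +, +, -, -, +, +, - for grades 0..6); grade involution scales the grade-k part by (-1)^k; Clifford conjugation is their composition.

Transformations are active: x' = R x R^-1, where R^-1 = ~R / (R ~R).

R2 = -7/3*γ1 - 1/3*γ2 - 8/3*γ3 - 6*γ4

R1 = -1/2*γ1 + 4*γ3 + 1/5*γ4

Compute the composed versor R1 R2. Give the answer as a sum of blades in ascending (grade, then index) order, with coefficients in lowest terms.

Distribute over the terms of R1 (each basis-blade product reordered to ascending indices, repeated generators contracted through their squares):
(-1/2*γ1) R2 = 7/6 + 1/6*γ12 + 4/3*γ13 + 3*γ14
(4*γ3) R2 = -32/3 + 28/3*γ13 + 4/3*γ23 - 24*γ34
(1/5*γ4) R2 = 6/5 + 7/15*γ14 + 1/15*γ24 + 8/15*γ34
Summing the partial products and collecting blades:
Answer: -83/10 + 1/6*γ12 + 32/3*γ13 + 52/15*γ14 + 4/3*γ23 + 1/15*γ24 - 352/15*γ34


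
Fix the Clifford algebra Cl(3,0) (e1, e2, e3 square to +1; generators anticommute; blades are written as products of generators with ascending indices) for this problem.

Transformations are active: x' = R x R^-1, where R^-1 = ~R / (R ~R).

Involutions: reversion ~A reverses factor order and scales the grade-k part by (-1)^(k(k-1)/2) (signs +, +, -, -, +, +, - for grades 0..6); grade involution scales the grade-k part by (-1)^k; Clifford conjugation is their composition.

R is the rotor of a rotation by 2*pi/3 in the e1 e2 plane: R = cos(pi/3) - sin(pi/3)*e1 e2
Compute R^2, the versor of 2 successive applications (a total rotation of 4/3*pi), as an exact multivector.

The rotor phase is half the rotation angle and phases add under composition, so 2 steps in the e1 e2 plane accumulate phase 2*(pi/3) = 2*pi/3: R^2 = cos(2*pi/3) - sin(2*pi/3)*e1 e2.
cos(2*pi/3) = -1/2 and sin(2*pi/3) = sqrt(3)/2, so R^2 = -1/2 - sqrt(3)/2*e1 e2. The net rotation is 4/3*pi; the rotor keeps the half-angle phase exactly.
Answer: -1/2 - sqrt(3)/2*e1 e2


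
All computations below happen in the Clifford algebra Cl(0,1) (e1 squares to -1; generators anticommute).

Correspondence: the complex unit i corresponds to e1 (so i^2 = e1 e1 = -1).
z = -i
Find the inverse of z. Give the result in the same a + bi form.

In blades: z = -e1.
With qbar = e1 (scalar fixed, mapped units negated), z qbar = 1 (the sum of squared coefficients), so z^-1 = qbar / (1) = e1; translating back:
Answer: i


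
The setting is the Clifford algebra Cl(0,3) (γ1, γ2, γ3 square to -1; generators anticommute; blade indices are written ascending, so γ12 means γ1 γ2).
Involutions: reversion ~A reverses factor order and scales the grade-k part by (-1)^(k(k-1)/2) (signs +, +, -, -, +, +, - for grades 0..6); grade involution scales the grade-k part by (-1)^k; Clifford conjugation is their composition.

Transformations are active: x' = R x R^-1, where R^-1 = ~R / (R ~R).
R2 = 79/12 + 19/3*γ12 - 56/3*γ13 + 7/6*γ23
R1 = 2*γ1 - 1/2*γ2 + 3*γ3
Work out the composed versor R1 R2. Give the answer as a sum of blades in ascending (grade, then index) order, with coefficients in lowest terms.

Distribute over the terms of R1 (each basis-blade product reordered to ascending indices, repeated generators contracted through their squares):
(2*γ1) R2 = 79/6*γ1 - 38/3*γ2 + 112/3*γ3 + 7/3*γ123
(-1/2*γ2) R2 = -19/6*γ1 - 79/24*γ2 + 7/12*γ3 - 28/3*γ123
(3*γ3) R2 = -56*γ1 + 7/2*γ2 + 79/4*γ3 + 19*γ123
Summing the partial products and collecting blades:
Answer: -46*γ1 - 299/24*γ2 + 173/3*γ3 + 12*γ123


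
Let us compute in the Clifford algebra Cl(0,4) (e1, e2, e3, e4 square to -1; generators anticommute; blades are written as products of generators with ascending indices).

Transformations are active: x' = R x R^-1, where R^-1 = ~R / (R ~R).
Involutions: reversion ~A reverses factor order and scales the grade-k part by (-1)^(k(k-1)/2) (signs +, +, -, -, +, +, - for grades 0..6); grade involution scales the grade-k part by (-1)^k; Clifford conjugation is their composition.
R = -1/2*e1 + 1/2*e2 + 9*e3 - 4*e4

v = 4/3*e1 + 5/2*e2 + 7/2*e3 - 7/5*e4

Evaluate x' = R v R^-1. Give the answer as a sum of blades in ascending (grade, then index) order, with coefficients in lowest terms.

~R = -1/2*e1 + 1/2*e2 + 9*e3 - 4*e4, and R ~R = -195/2, so R^-1 = ~R / (-195/2).
R v = -2261/60 - 23/12*e1 e2 - 55/4*e1 e3 + 181/30*e1 e4 - 83/4*e2 e3 + 93/10*e2 e4 + 7/5*e3 e4
Answer: -10061/5850*e1 - 6182/2925*e2 + 2247/650*e3 - 4949/2925*e4


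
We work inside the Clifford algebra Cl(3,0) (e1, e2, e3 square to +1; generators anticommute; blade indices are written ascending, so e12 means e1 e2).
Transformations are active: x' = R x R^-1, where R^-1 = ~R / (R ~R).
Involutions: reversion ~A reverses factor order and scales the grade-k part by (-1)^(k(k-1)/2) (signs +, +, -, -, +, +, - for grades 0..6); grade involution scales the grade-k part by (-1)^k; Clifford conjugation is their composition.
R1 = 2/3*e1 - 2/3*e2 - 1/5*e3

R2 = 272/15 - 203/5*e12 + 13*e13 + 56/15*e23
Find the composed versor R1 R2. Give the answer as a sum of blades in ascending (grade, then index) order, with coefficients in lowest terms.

Distribute over the terms of R1 (each basis-blade product reordered to ascending indices, repeated generators contracted through their squares):
(2/3*e1) R2 = 544/45*e1 - 406/15*e2 + 26/3*e3 + 112/45*e123
(-2/3*e2) R2 = -406/15*e1 - 544/45*e2 - 112/45*e3 + 26/3*e123
(-1/5*e3) R2 = 13/5*e1 + 56/75*e2 - 272/75*e3 + 203/25*e123
Summing the partial products and collecting blades:
Answer: -557/45*e1 - 8642/225*e2 + 574/225*e3 + 4337/225*e123


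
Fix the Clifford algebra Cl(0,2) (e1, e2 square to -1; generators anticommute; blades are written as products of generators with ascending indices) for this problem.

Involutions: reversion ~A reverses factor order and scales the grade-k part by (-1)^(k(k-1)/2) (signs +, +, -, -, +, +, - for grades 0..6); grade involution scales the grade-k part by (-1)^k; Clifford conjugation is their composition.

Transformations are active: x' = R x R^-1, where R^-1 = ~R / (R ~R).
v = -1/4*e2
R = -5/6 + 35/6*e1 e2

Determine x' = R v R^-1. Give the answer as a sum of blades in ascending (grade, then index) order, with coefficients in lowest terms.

~R = -5/6 - 35/6*e1 e2, and R ~R = 625/18, so R^-1 = ~R / (625/18).
R v = 35/24*e1 + 5/24*e2
Answer: -7/100*e1 + 6/25*e2
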